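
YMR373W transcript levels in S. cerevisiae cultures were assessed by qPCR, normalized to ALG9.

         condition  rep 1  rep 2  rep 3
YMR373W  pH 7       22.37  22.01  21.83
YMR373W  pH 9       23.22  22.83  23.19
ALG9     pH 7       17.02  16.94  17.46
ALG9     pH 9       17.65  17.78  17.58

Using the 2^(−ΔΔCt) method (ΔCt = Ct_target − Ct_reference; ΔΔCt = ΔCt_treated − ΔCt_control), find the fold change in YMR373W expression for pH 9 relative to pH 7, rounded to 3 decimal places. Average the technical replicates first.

0.717

Mean Ct: YMR373W pH 7 22.070; YMR373W pH 9 23.080; ALG9 pH 7 17.140; ALG9 pH 9 17.670
ΔCt(pH 7) = 22.070 − 17.140 = 4.930
ΔCt(pH 9) = 23.080 − 17.670 = 5.410
ΔΔCt = 5.410 − 4.930 = 0.480
Fold change = 2^(−0.480) = 0.7170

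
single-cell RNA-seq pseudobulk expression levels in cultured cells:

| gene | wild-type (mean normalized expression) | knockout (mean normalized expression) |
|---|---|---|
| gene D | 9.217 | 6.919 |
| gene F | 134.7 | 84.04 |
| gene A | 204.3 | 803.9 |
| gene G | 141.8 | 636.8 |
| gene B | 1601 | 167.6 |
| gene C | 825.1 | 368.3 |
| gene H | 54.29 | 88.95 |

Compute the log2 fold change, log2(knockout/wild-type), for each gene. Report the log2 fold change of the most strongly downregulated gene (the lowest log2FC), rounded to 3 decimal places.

log2(6.919/9.217) = -0.414  (gene D)
log2(84.04/134.7) = -0.681  (gene F)
log2(803.9/204.3) = 1.976  (gene A)
log2(636.8/141.8) = 2.167  (gene G)
log2(167.6/1601) = -3.256  (gene B)
log2(368.3/825.1) = -1.164  (gene C)
log2(88.95/54.29) = 0.712  (gene H)
gene B is most strongly downregulated.

-3.256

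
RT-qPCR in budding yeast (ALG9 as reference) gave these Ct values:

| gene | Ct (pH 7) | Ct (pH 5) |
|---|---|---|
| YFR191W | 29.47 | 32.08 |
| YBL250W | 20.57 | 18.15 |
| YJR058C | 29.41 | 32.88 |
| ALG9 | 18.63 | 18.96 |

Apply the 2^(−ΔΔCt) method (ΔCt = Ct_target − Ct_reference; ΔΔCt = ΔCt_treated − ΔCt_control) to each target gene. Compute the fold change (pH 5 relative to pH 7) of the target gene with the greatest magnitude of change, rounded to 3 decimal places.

YFR191W: ΔΔCt = (32.08−18.96) − (29.47−18.63) = 13.12 − 10.84 = 2.28; fold change = 2^-2.28 = 0.206
YBL250W: ΔΔCt = (18.15−18.96) − (20.57−18.63) = -0.81 − 1.94 = -2.75; fold change = 2^2.75 = 6.727
YJR058C: ΔΔCt = (32.88−18.96) − (29.41−18.63) = 13.92 − 10.78 = 3.14; fold change = 2^-3.14 = 0.113
YJR058C has the largest |ΔΔCt| = 3.14.

0.113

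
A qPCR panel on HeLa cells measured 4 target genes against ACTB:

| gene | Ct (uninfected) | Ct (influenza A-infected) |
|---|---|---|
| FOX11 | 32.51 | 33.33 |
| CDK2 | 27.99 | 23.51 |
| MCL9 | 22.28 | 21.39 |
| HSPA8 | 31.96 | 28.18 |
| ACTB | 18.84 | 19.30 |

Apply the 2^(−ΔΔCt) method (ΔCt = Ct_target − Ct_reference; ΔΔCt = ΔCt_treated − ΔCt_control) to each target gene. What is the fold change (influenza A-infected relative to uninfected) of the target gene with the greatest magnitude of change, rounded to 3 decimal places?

FOX11: ΔΔCt = (33.33−19.30) − (32.51−18.84) = 14.03 − 13.67 = 0.36; fold change = 2^-0.36 = 0.779
CDK2: ΔΔCt = (23.51−19.30) − (27.99−18.84) = 4.21 − 9.15 = -4.94; fold change = 2^4.94 = 30.696
MCL9: ΔΔCt = (21.39−19.30) − (22.28−18.84) = 2.09 − 3.44 = -1.35; fold change = 2^1.35 = 2.549
HSPA8: ΔΔCt = (28.18−19.30) − (31.96−18.84) = 8.88 − 13.12 = -4.24; fold change = 2^4.24 = 18.896
CDK2 has the largest |ΔΔCt| = 4.94.

30.696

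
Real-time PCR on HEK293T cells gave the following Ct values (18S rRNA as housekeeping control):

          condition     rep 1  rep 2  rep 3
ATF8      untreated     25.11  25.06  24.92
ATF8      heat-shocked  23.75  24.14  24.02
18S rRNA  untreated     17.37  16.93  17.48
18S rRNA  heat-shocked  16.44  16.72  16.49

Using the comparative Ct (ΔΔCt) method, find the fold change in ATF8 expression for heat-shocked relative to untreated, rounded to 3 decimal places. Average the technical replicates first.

Mean Ct: ATF8 untreated 25.030; ATF8 heat-shocked 23.970; 18S rRNA untreated 17.260; 18S rRNA heat-shocked 16.550
ΔCt(untreated) = 25.030 − 17.260 = 7.770
ΔCt(heat-shocked) = 23.970 − 16.550 = 7.420
ΔΔCt = 7.420 − 7.770 = -0.350
Fold change = 2^(−(-0.350)) = 2^0.350 = 1.2746

1.275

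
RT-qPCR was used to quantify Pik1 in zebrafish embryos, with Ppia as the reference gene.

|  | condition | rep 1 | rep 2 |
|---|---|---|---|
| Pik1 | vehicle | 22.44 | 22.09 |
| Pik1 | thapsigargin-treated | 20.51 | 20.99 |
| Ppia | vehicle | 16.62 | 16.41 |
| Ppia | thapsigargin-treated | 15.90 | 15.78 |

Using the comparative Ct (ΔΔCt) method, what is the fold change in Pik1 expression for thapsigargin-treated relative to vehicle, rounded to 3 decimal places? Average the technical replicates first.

Mean Ct: Pik1 vehicle 22.265; Pik1 thapsigargin-treated 20.750; Ppia vehicle 16.515; Ppia thapsigargin-treated 15.840
ΔCt(vehicle) = 22.265 − 16.515 = 5.750
ΔCt(thapsigargin-treated) = 20.750 − 15.840 = 4.910
ΔΔCt = 4.910 − 5.750 = -0.840
Fold change = 2^(−(-0.840)) = 2^0.840 = 1.7901

1.790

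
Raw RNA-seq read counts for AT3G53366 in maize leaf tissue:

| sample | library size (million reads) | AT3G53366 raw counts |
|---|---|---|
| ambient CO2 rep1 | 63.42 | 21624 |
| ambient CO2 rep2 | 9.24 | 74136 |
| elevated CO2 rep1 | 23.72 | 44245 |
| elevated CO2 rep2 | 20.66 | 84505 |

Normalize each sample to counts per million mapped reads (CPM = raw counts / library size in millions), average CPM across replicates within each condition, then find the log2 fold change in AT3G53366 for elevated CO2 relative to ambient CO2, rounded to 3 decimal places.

CPM(ambient CO2 rep1) = 21624 / 63.42 = 340.9650
CPM(ambient CO2 rep2) = 74136 / 9.24 = 8023.3766
CPM(elevated CO2 rep1) = 44245 / 23.72 = 1865.3035
CPM(elevated CO2 rep2) = 84505 / 20.66 = 4090.2711
mean CPM(ambient CO2) = 4182.1708; mean CPM(elevated CO2) = 2977.7873
Fold change = 2977.7873 / 4182.1708 = 0.71202
log2(0.71202) = -0.4900

-0.490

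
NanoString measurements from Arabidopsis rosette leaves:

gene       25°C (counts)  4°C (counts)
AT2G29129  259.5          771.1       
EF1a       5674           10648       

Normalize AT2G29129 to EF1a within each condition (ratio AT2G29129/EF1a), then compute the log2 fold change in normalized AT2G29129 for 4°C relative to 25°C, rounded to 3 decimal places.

AT2G29129/EF1a (25°C) = 259.5 / 5674 = 0.045735
AT2G29129/EF1a (4°C) = 771.1 / 10648 = 0.072417
Fold change = 0.072417 / 0.045735 = 1.5834
log2(1.5834) = 0.6630

0.663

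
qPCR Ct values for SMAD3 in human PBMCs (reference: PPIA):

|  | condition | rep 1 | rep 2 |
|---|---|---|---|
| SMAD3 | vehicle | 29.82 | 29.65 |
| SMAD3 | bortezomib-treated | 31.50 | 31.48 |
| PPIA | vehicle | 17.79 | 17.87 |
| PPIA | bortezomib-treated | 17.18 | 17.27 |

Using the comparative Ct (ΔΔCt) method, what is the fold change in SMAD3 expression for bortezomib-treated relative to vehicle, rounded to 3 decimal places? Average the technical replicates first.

0.195

Mean Ct: SMAD3 vehicle 29.735; SMAD3 bortezomib-treated 31.490; PPIA vehicle 17.830; PPIA bortezomib-treated 17.225
ΔCt(vehicle) = 29.735 − 17.830 = 11.905
ΔCt(bortezomib-treated) = 31.490 − 17.225 = 14.265
ΔΔCt = 14.265 − 11.905 = 2.360
Fold change = 2^(−2.360) = 0.1948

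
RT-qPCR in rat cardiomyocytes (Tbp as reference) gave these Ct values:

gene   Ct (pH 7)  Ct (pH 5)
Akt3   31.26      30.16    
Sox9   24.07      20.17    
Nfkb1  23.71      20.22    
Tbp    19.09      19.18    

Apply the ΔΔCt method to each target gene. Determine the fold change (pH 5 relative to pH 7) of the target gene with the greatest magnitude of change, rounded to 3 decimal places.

15.889

Akt3: ΔΔCt = (30.16−19.18) − (31.26−19.09) = 10.98 − 12.17 = -1.19; fold change = 2^1.19 = 2.282
Sox9: ΔΔCt = (20.17−19.18) − (24.07−19.09) = 0.99 − 4.98 = -3.99; fold change = 2^3.99 = 15.889
Nfkb1: ΔΔCt = (20.22−19.18) − (23.71−19.09) = 1.04 − 4.62 = -3.58; fold change = 2^3.58 = 11.959
Sox9 has the largest |ΔΔCt| = 3.99.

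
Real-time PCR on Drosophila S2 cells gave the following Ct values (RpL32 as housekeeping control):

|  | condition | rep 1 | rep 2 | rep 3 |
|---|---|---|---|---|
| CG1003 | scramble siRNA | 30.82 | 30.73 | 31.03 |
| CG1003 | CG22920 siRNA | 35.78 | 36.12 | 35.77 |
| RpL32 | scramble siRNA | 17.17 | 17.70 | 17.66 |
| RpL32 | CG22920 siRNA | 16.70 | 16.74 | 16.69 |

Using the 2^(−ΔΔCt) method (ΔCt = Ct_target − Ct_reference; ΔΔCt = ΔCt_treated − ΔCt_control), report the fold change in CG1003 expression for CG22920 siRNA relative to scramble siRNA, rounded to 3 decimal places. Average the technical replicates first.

Mean Ct: CG1003 scramble siRNA 30.860; CG1003 CG22920 siRNA 35.890; RpL32 scramble siRNA 17.510; RpL32 CG22920 siRNA 16.710
ΔCt(scramble siRNA) = 30.860 − 17.510 = 13.350
ΔCt(CG22920 siRNA) = 35.890 − 16.710 = 19.180
ΔΔCt = 19.180 − 13.350 = 5.830
Fold change = 2^(−5.830) = 0.0176

0.018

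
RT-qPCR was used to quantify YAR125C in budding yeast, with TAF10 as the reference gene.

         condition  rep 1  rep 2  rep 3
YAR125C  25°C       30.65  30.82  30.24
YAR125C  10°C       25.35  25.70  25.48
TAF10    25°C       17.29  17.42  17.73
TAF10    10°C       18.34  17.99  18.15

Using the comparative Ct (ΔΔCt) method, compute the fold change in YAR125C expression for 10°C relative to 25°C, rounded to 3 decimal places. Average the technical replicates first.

Mean Ct: YAR125C 25°C 30.570; YAR125C 10°C 25.510; TAF10 25°C 17.480; TAF10 10°C 18.160
ΔCt(25°C) = 30.570 − 17.480 = 13.090
ΔCt(10°C) = 25.510 − 18.160 = 7.350
ΔΔCt = 7.350 − 13.090 = -5.740
Fold change = 2^(−(-5.740)) = 2^5.740 = 53.4456

53.446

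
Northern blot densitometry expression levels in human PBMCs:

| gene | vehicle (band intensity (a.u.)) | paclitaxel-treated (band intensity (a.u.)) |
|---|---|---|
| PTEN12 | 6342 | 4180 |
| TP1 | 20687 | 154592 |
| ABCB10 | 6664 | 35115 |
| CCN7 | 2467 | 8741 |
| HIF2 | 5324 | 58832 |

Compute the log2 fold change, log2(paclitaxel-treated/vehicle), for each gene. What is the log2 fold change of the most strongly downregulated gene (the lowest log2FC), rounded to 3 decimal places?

log2(4180/6342) = -0.601  (PTEN12)
log2(154592/20687) = 2.902  (TP1)
log2(35115/6664) = 2.398  (ABCB10)
log2(8741/2467) = 1.825  (CCN7)
log2(58832/5324) = 3.466  (HIF2)
PTEN12 is most strongly downregulated.

-0.601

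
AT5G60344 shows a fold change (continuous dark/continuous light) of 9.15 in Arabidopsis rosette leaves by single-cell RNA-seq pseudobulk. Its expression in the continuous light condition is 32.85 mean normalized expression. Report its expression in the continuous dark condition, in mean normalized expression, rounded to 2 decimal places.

continuous dark expression = 32.85 × 9.15 = 300.58

300.58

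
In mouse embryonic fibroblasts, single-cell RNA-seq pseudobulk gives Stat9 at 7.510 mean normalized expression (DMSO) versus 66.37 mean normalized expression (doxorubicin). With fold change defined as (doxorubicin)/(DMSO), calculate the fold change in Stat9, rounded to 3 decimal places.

8.838

Fold change = 66.37 / 7.510 = 8.8375
Stat9 is upregulated.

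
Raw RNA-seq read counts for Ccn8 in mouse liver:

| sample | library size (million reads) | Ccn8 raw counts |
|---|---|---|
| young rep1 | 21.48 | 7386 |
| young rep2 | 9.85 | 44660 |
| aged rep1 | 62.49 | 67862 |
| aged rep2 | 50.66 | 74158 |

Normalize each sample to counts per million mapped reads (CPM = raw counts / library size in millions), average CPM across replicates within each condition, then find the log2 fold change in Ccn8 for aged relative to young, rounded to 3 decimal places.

CPM(young rep1) = 7386 / 21.48 = 343.8547
CPM(young rep2) = 44660 / 9.85 = 4534.0102
CPM(aged rep1) = 67862 / 62.49 = 1085.9658
CPM(aged rep2) = 74158 / 50.66 = 1463.8373
mean CPM(young) = 2438.9325; mean CPM(aged) = 1274.9016
Fold change = 1274.9016 / 2438.9325 = 0.52273
log2(0.52273) = -0.9359

-0.936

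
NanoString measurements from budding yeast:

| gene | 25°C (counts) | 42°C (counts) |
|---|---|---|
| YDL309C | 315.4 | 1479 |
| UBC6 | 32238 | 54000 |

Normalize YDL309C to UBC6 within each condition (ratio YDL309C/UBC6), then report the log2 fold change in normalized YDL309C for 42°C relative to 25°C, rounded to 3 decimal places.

1.485

YDL309C/UBC6 (25°C) = 315.4 / 32238 = 0.0097835
YDL309C/UBC6 (42°C) = 1479 / 54000 = 0.027389
Fold change = 0.027389 / 0.0097835 = 2.7995
log2(2.7995) = 1.4852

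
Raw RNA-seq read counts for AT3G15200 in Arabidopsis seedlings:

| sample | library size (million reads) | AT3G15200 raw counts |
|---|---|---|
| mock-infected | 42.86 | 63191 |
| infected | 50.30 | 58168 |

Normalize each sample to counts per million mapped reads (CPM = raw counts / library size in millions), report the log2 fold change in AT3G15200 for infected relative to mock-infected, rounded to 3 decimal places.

CPM(mock-infected) = 63191 / 42.86 = 1474.3584
CPM(infected) = 58168 / 50.30 = 1156.4215
Fold change = 1156.4215 / 1474.3584 = 0.78436
log2(0.78436) = -0.3504

-0.350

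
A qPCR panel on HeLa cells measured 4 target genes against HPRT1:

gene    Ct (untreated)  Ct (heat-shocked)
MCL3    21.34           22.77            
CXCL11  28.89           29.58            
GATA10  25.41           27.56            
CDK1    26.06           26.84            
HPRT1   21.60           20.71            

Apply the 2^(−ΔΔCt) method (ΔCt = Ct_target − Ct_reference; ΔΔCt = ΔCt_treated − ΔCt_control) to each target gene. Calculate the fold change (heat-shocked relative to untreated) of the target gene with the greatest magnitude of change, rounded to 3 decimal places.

MCL3: ΔΔCt = (22.77−20.71) − (21.34−21.60) = 2.06 − (-0.26) = 2.32; fold change = 2^-2.32 = 0.200
CXCL11: ΔΔCt = (29.58−20.71) − (28.89−21.60) = 8.87 − 7.29 = 1.58; fold change = 2^-1.58 = 0.334
GATA10: ΔΔCt = (27.56−20.71) − (25.41−21.60) = 6.85 − 3.81 = 3.04; fold change = 2^-3.04 = 0.122
CDK1: ΔΔCt = (26.84−20.71) − (26.06−21.60) = 6.13 − 4.46 = 1.67; fold change = 2^-1.67 = 0.314
GATA10 has the largest |ΔΔCt| = 3.04.

0.122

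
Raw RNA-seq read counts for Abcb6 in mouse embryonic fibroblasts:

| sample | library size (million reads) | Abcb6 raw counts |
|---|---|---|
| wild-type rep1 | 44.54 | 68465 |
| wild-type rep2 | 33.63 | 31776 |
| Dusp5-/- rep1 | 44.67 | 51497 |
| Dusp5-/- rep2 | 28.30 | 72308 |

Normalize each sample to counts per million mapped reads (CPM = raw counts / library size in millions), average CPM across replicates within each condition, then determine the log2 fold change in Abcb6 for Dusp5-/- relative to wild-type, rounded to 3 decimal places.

0.579

CPM(wild-type rep1) = 68465 / 44.54 = 1537.1576
CPM(wild-type rep2) = 31776 / 33.63 = 944.8707
CPM(Dusp5-/- rep1) = 51497 / 44.67 = 1152.8319
CPM(Dusp5-/- rep2) = 72308 / 28.30 = 2555.0530
mean CPM(wild-type) = 1241.0141; mean CPM(Dusp5-/-) = 1853.9424
Fold change = 1853.9424 / 1241.0141 = 1.49389
log2(1.49389) = 0.5791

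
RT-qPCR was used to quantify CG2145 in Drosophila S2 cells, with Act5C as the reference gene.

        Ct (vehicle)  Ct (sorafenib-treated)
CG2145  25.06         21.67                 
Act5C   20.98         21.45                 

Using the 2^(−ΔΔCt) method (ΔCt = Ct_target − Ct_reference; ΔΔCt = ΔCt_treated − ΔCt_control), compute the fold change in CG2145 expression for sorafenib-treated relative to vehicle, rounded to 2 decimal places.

14.52

ΔCt(vehicle) = 25.060 − 20.980 = 4.080
ΔCt(sorafenib-treated) = 21.670 − 21.450 = 0.220
ΔΔCt = 0.220 − 4.080 = -3.860
Fold change = 2^(−(-3.860)) = 2^3.860 = 14.520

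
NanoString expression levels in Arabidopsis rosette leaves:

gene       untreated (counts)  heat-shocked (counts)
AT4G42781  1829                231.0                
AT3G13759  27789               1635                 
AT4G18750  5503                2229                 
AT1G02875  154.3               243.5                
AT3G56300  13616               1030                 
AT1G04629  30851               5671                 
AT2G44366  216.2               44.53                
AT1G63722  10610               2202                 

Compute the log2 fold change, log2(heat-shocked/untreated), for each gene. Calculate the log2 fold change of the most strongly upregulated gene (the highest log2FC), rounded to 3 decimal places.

log2(231.0/1829) = -2.985  (AT4G42781)
log2(1635/27789) = -4.087  (AT3G13759)
log2(2229/5503) = -1.304  (AT4G18750)
log2(243.5/154.3) = 0.658  (AT1G02875)
log2(1030/13616) = -3.725  (AT3G56300)
log2(5671/30851) = -2.444  (AT1G04629)
log2(44.53/216.2) = -2.280  (AT2G44366)
log2(2202/10610) = -2.269  (AT1G63722)
AT1G02875 is most strongly upregulated.

0.658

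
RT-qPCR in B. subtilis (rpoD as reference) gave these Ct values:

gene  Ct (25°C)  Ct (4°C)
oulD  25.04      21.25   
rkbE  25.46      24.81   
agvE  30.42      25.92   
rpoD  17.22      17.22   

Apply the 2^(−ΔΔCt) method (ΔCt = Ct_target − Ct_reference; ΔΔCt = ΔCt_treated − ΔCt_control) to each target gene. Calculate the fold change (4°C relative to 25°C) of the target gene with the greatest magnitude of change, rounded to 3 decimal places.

oulD: ΔΔCt = (21.25−17.22) − (25.04−17.22) = 4.03 − 7.82 = -3.79; fold change = 2^3.79 = 13.833
rkbE: ΔΔCt = (24.81−17.22) − (25.46−17.22) = 7.59 − 8.24 = -0.65; fold change = 2^0.65 = 1.569
agvE: ΔΔCt = (25.92−17.22) − (30.42−17.22) = 8.70 − 13.20 = -4.50; fold change = 2^4.50 = 22.627
agvE has the largest |ΔΔCt| = 4.50.

22.627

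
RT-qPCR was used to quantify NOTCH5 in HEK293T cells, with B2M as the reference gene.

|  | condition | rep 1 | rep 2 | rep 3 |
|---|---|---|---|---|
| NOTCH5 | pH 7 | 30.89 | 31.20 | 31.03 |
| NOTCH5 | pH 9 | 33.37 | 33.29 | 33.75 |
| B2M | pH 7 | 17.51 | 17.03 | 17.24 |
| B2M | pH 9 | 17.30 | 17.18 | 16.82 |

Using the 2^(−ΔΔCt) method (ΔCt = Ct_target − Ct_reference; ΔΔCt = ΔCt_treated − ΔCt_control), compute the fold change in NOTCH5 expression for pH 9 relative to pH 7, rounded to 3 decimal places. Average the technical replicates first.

0.166

Mean Ct: NOTCH5 pH 7 31.040; NOTCH5 pH 9 33.470; B2M pH 7 17.260; B2M pH 9 17.100
ΔCt(pH 7) = 31.040 − 17.260 = 13.780
ΔCt(pH 9) = 33.470 − 17.100 = 16.370
ΔΔCt = 16.370 − 13.780 = 2.590
Fold change = 2^(−2.590) = 0.1661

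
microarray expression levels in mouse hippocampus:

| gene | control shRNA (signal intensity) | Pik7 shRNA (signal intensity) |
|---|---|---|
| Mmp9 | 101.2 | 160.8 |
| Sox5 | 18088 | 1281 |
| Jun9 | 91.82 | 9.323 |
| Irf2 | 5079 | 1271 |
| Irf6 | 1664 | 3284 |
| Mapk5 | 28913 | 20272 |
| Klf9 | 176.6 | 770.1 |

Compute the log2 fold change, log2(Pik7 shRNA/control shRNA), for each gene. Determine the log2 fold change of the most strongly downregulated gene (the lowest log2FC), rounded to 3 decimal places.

log2(160.8/101.2) = 0.668  (Mmp9)
log2(1281/18088) = -3.820  (Sox5)
log2(9.323/91.82) = -3.300  (Jun9)
log2(1271/5079) = -1.999  (Irf2)
log2(3284/1664) = 0.981  (Irf6)
log2(20272/28913) = -0.512  (Mapk5)
log2(770.1/176.6) = 2.125  (Klf9)
Sox5 is most strongly downregulated.

-3.820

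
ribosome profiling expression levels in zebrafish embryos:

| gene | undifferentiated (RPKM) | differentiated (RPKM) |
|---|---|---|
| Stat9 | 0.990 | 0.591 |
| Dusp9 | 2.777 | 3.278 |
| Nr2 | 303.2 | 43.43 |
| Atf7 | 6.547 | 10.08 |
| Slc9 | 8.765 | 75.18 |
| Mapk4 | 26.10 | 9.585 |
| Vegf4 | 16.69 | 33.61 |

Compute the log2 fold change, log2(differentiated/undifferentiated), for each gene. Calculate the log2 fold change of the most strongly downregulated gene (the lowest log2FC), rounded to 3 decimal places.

-2.804

log2(0.591/0.990) = -0.744  (Stat9)
log2(3.278/2.777) = 0.239  (Dusp9)
log2(43.43/303.2) = -2.804  (Nr2)
log2(10.08/6.547) = 0.623  (Atf7)
log2(75.18/8.765) = 3.101  (Slc9)
log2(9.585/26.10) = -1.445  (Mapk4)
log2(33.61/16.69) = 1.010  (Vegf4)
Nr2 is most strongly downregulated.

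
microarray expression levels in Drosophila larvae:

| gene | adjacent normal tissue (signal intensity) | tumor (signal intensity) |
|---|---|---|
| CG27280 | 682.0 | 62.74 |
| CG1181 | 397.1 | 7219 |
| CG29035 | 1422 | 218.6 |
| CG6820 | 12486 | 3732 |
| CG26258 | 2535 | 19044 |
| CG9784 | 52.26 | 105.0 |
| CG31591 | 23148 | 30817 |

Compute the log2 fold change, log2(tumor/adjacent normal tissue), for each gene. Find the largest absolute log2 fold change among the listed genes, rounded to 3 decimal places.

log2(62.74/682.0) = -3.442  (CG27280)
log2(7219/397.1) = 4.184  (CG1181)
log2(218.6/1422) = -2.702  (CG29035)
log2(3732/12486) = -1.742  (CG6820)
log2(19044/2535) = 2.909  (CG26258)
log2(105.0/52.26) = 1.007  (CG9784)
log2(30817/23148) = 0.413  (CG31591)
The largest magnitude belongs to CG1181.

4.184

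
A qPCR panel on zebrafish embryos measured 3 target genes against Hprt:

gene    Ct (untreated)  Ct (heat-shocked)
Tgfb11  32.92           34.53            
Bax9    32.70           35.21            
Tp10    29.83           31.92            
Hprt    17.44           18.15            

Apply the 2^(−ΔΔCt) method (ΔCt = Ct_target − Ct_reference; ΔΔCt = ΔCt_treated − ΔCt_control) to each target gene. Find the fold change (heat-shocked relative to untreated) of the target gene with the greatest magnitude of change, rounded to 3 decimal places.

0.287

Tgfb11: ΔΔCt = (34.53−18.15) − (32.92−17.44) = 16.38 − 15.48 = 0.90; fold change = 2^-0.90 = 0.536
Bax9: ΔΔCt = (35.21−18.15) − (32.70−17.44) = 17.06 − 15.26 = 1.80; fold change = 2^-1.80 = 0.287
Tp10: ΔΔCt = (31.92−18.15) − (29.83−17.44) = 13.77 − 12.39 = 1.38; fold change = 2^-1.38 = 0.384
Bax9 has the largest |ΔΔCt| = 1.80.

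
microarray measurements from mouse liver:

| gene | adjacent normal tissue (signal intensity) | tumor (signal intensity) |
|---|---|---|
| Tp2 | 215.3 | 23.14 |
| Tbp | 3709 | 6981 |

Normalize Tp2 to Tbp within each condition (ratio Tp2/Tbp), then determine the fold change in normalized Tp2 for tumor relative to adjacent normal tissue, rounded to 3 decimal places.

Tp2/Tbp (adjacent normal tissue) = 215.3 / 3709 = 0.058048
Tp2/Tbp (tumor) = 23.14 / 6981 = 0.0033147
Fold change = 0.0033147 / 0.058048 = 0.0571

0.057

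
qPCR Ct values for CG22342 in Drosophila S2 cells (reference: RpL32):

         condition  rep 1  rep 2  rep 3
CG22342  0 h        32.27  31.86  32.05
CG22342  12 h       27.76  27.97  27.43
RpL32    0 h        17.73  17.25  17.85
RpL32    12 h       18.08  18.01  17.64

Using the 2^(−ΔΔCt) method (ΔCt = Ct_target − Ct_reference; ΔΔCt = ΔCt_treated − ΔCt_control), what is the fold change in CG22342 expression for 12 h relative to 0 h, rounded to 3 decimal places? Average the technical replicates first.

Mean Ct: CG22342 0 h 32.060; CG22342 12 h 27.720; RpL32 0 h 17.610; RpL32 12 h 17.910
ΔCt(0 h) = 32.060 − 17.610 = 14.450
ΔCt(12 h) = 27.720 − 17.910 = 9.810
ΔΔCt = 9.810 − 14.450 = -4.640
Fold change = 2^(−(-4.640)) = 2^4.640 = 24.9333

24.933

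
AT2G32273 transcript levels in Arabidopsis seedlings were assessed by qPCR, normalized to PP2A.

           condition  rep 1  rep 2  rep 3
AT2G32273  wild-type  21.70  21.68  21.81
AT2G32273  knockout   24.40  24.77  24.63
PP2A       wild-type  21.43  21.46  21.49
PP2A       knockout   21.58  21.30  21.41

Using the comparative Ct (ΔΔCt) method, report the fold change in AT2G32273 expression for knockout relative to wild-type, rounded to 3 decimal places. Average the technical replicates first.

0.134

Mean Ct: AT2G32273 wild-type 21.730; AT2G32273 knockout 24.600; PP2A wild-type 21.460; PP2A knockout 21.430
ΔCt(wild-type) = 21.730 − 21.460 = 0.270
ΔCt(knockout) = 24.600 − 21.430 = 3.170
ΔΔCt = 3.170 − 0.270 = 2.900
Fold change = 2^(−2.900) = 0.1340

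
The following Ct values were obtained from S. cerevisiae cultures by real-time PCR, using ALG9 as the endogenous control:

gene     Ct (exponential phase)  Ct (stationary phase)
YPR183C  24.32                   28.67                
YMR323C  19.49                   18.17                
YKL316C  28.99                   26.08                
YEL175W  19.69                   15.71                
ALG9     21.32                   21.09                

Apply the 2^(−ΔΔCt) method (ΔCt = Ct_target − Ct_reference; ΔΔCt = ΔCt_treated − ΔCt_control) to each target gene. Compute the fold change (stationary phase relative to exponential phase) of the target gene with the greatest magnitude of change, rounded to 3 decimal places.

YPR183C: ΔΔCt = (28.67−21.09) − (24.32−21.32) = 7.58 − 3.00 = 4.58; fold change = 2^-4.58 = 0.042
YMR323C: ΔΔCt = (18.17−21.09) − (19.49−21.32) = -2.92 − (-1.83) = -1.09; fold change = 2^1.09 = 2.129
YKL316C: ΔΔCt = (26.08−21.09) − (28.99−21.32) = 4.99 − 7.67 = -2.68; fold change = 2^2.68 = 6.409
YEL175W: ΔΔCt = (15.71−21.09) − (19.69−21.32) = -5.38 − (-1.63) = -3.75; fold change = 2^3.75 = 13.454
YPR183C has the largest |ΔΔCt| = 4.58.

0.042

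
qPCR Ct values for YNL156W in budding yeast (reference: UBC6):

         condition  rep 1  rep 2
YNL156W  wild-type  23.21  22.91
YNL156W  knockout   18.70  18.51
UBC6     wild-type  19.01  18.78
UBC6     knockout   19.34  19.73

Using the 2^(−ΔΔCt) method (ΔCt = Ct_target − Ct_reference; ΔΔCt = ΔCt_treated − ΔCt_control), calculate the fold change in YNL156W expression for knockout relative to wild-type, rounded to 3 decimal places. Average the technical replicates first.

34.178

Mean Ct: YNL156W wild-type 23.060; YNL156W knockout 18.605; UBC6 wild-type 18.895; UBC6 knockout 19.535
ΔCt(wild-type) = 23.060 − 18.895 = 4.165
ΔCt(knockout) = 18.605 − 19.535 = -0.930
ΔΔCt = -0.930 − 4.165 = -5.095
Fold change = 2^(−(-5.095)) = 2^5.095 = 34.1781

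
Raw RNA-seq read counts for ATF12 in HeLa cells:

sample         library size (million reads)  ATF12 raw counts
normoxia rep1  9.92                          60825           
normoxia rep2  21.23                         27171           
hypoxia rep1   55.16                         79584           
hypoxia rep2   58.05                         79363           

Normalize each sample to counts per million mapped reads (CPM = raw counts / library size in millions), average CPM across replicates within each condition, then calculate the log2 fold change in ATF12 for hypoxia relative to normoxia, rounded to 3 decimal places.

-1.399

CPM(normoxia rep1) = 60825 / 9.92 = 6131.5524
CPM(normoxia rep2) = 27171 / 21.23 = 1279.8398
CPM(hypoxia rep1) = 79584 / 55.16 = 1442.7846
CPM(hypoxia rep2) = 79363 / 58.05 = 1367.1490
mean CPM(normoxia) = 3705.6961; mean CPM(hypoxia) = 1404.9668
Fold change = 1404.9668 / 3705.6961 = 0.37914
log2(0.37914) = -1.3992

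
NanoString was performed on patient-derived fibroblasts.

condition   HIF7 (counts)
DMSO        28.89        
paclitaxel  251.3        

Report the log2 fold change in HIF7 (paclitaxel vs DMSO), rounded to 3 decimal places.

Fold change = 251.3 / 28.89 = 8.6985
log2(8.6985) = 3.1208

3.121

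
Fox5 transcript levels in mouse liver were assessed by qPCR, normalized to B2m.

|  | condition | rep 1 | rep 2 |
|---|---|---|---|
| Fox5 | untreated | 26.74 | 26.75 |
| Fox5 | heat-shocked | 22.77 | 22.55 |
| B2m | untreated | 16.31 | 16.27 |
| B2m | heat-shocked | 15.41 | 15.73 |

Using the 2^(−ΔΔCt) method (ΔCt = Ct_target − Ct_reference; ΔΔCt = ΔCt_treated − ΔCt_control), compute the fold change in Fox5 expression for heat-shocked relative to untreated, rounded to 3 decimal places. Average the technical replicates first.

10.303

Mean Ct: Fox5 untreated 26.745; Fox5 heat-shocked 22.660; B2m untreated 16.290; B2m heat-shocked 15.570
ΔCt(untreated) = 26.745 − 16.290 = 10.455
ΔCt(heat-shocked) = 22.660 − 15.570 = 7.090
ΔΔCt = 7.090 − 10.455 = -3.365
Fold change = 2^(−(-3.365)) = 2^3.365 = 10.3031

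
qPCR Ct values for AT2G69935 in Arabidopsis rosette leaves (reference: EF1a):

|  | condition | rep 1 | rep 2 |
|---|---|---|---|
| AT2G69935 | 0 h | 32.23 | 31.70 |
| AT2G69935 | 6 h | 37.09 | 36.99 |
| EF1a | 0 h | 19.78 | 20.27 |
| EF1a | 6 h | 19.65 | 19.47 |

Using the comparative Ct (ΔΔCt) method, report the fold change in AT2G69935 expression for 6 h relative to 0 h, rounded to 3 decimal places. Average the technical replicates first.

Mean Ct: AT2G69935 0 h 31.965; AT2G69935 6 h 37.040; EF1a 0 h 20.025; EF1a 6 h 19.560
ΔCt(0 h) = 31.965 − 20.025 = 11.940
ΔCt(6 h) = 37.040 − 19.560 = 17.480
ΔΔCt = 17.480 − 11.940 = 5.540
Fold change = 2^(−5.540) = 0.0215

0.021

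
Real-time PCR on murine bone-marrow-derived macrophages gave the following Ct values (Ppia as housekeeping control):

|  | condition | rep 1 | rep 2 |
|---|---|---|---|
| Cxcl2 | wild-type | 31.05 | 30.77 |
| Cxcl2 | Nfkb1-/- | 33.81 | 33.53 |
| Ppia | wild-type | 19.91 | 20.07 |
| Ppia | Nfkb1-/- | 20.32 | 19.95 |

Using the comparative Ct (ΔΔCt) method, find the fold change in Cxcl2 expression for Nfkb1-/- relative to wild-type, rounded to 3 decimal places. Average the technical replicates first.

0.163

Mean Ct: Cxcl2 wild-type 30.910; Cxcl2 Nfkb1-/- 33.670; Ppia wild-type 19.990; Ppia Nfkb1-/- 20.135
ΔCt(wild-type) = 30.910 − 19.990 = 10.920
ΔCt(Nfkb1-/-) = 33.670 − 20.135 = 13.535
ΔΔCt = 13.535 − 10.920 = 2.615
Fold change = 2^(−2.615) = 0.1632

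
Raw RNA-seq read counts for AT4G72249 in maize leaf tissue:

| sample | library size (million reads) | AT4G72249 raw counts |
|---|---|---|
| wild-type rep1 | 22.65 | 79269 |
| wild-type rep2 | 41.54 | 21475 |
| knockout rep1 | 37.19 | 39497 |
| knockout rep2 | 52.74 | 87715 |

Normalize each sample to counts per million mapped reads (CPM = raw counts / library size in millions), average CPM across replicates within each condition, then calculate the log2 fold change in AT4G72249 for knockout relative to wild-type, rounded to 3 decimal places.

CPM(wild-type rep1) = 79269 / 22.65 = 3499.7351
CPM(wild-type rep2) = 21475 / 41.54 = 516.9716
CPM(knockout rep1) = 39497 / 37.19 = 1062.0328
CPM(knockout rep2) = 87715 / 52.74 = 1663.1589
mean CPM(wild-type) = 2008.3533; mean CPM(knockout) = 1362.5958
Fold change = 1362.5958 / 2008.3533 = 0.67846
log2(0.67846) = -0.5597

-0.560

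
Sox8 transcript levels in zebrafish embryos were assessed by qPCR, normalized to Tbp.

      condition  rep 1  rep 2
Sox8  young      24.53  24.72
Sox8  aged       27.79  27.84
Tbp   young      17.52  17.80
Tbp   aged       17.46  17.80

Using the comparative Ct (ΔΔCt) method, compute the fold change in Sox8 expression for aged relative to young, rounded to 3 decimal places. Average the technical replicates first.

Mean Ct: Sox8 young 24.625; Sox8 aged 27.815; Tbp young 17.660; Tbp aged 17.630
ΔCt(young) = 24.625 − 17.660 = 6.965
ΔCt(aged) = 27.815 − 17.630 = 10.185
ΔΔCt = 10.185 − 6.965 = 3.220
Fold change = 2^(−3.220) = 0.1073

0.107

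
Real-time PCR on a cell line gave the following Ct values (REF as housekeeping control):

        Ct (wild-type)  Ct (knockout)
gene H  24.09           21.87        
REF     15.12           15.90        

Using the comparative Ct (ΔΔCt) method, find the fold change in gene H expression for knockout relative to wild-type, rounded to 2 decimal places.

ΔCt(wild-type) = 24.090 − 15.120 = 8.970
ΔCt(knockout) = 21.870 − 15.900 = 5.970
ΔΔCt = 5.970 − 8.970 = -3.000
Fold change = 2^(−(-3.000)) = 2^3.000 = 8.000

8.00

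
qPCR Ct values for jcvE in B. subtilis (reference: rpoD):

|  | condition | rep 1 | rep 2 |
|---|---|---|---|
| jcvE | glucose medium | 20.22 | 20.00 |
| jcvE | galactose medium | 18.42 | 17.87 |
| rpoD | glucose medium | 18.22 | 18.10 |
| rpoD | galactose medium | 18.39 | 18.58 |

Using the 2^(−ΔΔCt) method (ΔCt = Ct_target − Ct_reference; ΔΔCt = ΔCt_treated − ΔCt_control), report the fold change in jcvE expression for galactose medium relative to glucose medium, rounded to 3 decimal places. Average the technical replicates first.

4.891

Mean Ct: jcvE glucose medium 20.110; jcvE galactose medium 18.145; rpoD glucose medium 18.160; rpoD galactose medium 18.485
ΔCt(glucose medium) = 20.110 − 18.160 = 1.950
ΔCt(galactose medium) = 18.145 − 18.485 = -0.340
ΔΔCt = -0.340 − 1.950 = -2.290
Fold change = 2^(−(-2.290)) = 2^2.290 = 4.8906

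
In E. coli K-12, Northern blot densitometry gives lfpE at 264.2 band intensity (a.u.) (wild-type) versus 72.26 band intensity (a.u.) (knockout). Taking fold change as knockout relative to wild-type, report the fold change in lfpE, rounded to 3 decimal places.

Fold change = 72.26 / 264.2 = 0.2735
lfpE is downregulated.

0.274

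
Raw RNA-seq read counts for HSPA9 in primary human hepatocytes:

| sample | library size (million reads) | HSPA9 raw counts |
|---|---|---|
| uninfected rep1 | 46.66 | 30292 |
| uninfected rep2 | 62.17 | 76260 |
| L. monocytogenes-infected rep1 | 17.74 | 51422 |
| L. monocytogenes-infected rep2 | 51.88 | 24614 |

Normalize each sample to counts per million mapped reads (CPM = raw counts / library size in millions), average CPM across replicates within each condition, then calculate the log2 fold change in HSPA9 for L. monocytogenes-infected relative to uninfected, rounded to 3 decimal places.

CPM(uninfected rep1) = 30292 / 46.66 = 649.2070
CPM(uninfected rep2) = 76260 / 62.17 = 1226.6366
CPM(L. monocytogenes-infected rep1) = 51422 / 17.74 = 2898.6471
CPM(L. monocytogenes-infected rep2) = 24614 / 51.88 = 474.4410
mean CPM(uninfected) = 937.9218; mean CPM(L. monocytogenes-infected) = 1686.5441
Fold change = 1686.5441 / 937.9218 = 1.79817
log2(1.79817) = 0.8465

0.847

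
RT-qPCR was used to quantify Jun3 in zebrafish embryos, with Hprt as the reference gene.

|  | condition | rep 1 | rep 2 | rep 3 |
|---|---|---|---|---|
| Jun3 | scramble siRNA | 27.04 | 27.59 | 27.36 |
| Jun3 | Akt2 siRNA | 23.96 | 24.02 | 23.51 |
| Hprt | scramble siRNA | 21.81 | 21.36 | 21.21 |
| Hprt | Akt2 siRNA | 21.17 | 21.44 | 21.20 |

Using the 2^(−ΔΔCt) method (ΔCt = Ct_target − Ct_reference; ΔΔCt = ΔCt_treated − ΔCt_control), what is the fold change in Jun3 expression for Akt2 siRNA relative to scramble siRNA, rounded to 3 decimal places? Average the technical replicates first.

Mean Ct: Jun3 scramble siRNA 27.330; Jun3 Akt2 siRNA 23.830; Hprt scramble siRNA 21.460; Hprt Akt2 siRNA 21.270
ΔCt(scramble siRNA) = 27.330 − 21.460 = 5.870
ΔCt(Akt2 siRNA) = 23.830 − 21.270 = 2.560
ΔΔCt = 2.560 − 5.870 = -3.310
Fold change = 2^(−(-3.310)) = 2^3.310 = 9.9177

9.918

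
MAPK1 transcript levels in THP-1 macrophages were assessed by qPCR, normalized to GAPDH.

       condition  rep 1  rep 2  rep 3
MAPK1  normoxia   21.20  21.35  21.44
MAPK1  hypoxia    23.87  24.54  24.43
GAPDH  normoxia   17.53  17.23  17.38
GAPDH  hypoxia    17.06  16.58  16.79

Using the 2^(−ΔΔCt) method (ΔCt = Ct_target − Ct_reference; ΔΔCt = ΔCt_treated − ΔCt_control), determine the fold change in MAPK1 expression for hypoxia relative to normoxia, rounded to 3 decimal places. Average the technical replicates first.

Mean Ct: MAPK1 normoxia 21.330; MAPK1 hypoxia 24.280; GAPDH normoxia 17.380; GAPDH hypoxia 16.810
ΔCt(normoxia) = 21.330 − 17.380 = 3.950
ΔCt(hypoxia) = 24.280 − 16.810 = 7.470
ΔΔCt = 7.470 − 3.950 = 3.520
Fold change = 2^(−3.520) = 0.0872

0.087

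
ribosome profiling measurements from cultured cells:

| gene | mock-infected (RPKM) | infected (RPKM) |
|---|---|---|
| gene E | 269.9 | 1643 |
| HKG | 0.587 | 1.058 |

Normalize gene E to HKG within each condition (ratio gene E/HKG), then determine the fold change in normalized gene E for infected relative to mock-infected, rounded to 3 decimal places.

3.377

gene E/HKG (mock-infected) = 269.9 / 0.587 = 459.8
gene E/HKG (infected) = 1643 / 1.058 = 1552.9
Fold change = 1552.9 / 459.8 = 3.3774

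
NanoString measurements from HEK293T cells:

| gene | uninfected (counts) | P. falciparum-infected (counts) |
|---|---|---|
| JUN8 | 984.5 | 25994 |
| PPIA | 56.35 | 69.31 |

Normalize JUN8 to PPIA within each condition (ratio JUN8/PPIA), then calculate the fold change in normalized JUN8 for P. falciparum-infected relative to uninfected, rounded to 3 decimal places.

JUN8/PPIA (uninfected) = 984.5 / 56.35 = 17.471
JUN8/PPIA (P. falciparum-infected) = 25994 / 69.31 = 375.04
Fold change = 375.04 / 17.471 = 21.4662

21.466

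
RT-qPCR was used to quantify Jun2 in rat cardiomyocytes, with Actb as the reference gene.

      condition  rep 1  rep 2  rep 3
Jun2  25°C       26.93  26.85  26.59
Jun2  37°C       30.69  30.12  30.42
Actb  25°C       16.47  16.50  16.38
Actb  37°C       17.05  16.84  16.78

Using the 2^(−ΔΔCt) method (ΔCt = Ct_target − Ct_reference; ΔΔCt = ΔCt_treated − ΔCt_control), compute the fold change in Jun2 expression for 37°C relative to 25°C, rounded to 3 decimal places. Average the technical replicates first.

0.110

Mean Ct: Jun2 25°C 26.790; Jun2 37°C 30.410; Actb 25°C 16.450; Actb 37°C 16.890
ΔCt(25°C) = 26.790 − 16.450 = 10.340
ΔCt(37°C) = 30.410 − 16.890 = 13.520
ΔΔCt = 13.520 − 10.340 = 3.180
Fold change = 2^(−3.180) = 0.1103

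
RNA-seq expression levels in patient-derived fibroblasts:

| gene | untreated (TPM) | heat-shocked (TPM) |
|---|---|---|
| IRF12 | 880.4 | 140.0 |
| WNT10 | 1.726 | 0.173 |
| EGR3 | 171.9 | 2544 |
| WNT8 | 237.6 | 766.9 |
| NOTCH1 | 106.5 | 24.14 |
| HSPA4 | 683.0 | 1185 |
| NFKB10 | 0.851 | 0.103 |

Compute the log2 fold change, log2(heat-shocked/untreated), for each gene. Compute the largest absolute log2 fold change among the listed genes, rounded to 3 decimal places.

3.887

log2(140.0/880.4) = -2.653  (IRF12)
log2(0.173/1.726) = -3.319  (WNT10)
log2(2544/171.9) = 3.887  (EGR3)
log2(766.9/237.6) = 1.691  (WNT8)
log2(24.14/106.5) = -2.141  (NOTCH1)
log2(1185/683.0) = 0.795  (HSPA4)
log2(0.103/0.851) = -3.047  (NFKB10)
The largest magnitude belongs to EGR3.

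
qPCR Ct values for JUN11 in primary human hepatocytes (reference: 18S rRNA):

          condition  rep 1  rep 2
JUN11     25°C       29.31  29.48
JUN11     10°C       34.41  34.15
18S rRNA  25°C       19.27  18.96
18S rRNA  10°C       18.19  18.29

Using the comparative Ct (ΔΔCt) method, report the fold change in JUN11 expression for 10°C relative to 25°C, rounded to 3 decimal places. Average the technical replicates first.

0.018

Mean Ct: JUN11 25°C 29.395; JUN11 10°C 34.280; 18S rRNA 25°C 19.115; 18S rRNA 10°C 18.240
ΔCt(25°C) = 29.395 − 19.115 = 10.280
ΔCt(10°C) = 34.280 − 18.240 = 16.040
ΔΔCt = 16.040 − 10.280 = 5.760
Fold change = 2^(−5.760) = 0.0185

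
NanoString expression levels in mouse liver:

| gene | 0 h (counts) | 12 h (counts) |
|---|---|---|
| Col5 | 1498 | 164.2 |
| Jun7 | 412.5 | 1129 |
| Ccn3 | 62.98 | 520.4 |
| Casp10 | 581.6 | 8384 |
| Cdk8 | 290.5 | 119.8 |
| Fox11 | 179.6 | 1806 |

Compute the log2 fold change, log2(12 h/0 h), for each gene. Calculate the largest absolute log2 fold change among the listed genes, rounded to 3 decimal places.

log2(164.2/1498) = -3.190  (Col5)
log2(1129/412.5) = 1.453  (Jun7)
log2(520.4/62.98) = 3.047  (Ccn3)
log2(8384/581.6) = 3.850  (Casp10)
log2(119.8/290.5) = -1.278  (Cdk8)
log2(1806/179.6) = 3.330  (Fox11)
The largest magnitude belongs to Casp10.

3.850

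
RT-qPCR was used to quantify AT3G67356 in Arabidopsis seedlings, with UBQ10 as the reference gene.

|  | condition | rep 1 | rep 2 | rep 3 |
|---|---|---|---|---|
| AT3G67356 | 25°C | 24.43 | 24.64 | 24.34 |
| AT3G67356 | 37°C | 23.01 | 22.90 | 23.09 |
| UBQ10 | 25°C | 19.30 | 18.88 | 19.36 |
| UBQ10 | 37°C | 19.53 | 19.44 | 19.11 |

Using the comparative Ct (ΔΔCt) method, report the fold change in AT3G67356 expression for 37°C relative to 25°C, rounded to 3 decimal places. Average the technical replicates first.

Mean Ct: AT3G67356 25°C 24.470; AT3G67356 37°C 23.000; UBQ10 25°C 19.180; UBQ10 37°C 19.360
ΔCt(25°C) = 24.470 − 19.180 = 5.290
ΔCt(37°C) = 23.000 − 19.360 = 3.640
ΔΔCt = 3.640 − 5.290 = -1.650
Fold change = 2^(−(-1.650)) = 2^1.650 = 3.1383

3.138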